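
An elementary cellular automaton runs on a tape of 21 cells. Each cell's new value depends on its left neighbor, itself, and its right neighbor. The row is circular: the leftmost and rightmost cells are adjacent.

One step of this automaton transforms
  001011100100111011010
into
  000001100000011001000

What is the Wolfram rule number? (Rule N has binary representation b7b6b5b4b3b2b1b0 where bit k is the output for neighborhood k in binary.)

position 5: 111 → 1  (bit 7 = 1)
position 6: 110 → 1  (bit 6 = 1)
position 3: 101 → 0  (bit 5 = 0)
position 7: 100 → 0  (bit 4 = 0)
position 4: 011 → 0  (bit 3 = 0)
position 2: 010 → 0  (bit 2 = 0)
position 1: 001 → 0  (bit 1 = 0)
position 0: 000 → 0  (bit 0 = 0)
bits b7..b0 = 11000000 = 192

192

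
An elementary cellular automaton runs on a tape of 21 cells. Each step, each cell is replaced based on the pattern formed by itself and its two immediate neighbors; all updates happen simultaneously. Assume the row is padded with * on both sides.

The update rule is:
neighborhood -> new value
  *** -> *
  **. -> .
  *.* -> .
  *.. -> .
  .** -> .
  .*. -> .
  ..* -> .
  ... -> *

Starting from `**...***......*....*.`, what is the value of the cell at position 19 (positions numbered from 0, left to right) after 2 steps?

*

*..*..*..****...**...
..........**..*....*.
position 19 holds *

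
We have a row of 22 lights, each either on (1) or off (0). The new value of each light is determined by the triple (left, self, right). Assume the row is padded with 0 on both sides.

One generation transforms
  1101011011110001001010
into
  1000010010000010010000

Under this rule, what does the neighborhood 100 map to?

0

At position 12 the neighborhood is 100; the next row has 0 there.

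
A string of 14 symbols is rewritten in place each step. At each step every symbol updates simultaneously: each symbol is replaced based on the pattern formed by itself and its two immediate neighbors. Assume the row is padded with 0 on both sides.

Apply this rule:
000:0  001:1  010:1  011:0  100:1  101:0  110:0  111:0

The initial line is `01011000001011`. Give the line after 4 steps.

10010001000001

step 1: 11000100011000
step 2: 00101110100100
step 3: 01100000111110
step 4: 10010001000001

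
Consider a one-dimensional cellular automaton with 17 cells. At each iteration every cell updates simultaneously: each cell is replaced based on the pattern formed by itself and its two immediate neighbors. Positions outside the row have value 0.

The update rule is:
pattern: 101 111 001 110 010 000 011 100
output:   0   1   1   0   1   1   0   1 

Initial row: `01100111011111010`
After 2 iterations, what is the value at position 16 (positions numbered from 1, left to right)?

0

10011010001110011
11100011110101100
position 16 holds 0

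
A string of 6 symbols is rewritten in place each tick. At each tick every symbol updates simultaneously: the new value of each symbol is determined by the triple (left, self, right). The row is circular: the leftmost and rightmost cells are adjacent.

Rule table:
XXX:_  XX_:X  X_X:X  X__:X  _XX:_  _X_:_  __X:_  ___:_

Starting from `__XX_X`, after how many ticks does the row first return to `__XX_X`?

X__XX_
_X__XX
X_X__X
XX_X__
_XX_X_
__XX_X

6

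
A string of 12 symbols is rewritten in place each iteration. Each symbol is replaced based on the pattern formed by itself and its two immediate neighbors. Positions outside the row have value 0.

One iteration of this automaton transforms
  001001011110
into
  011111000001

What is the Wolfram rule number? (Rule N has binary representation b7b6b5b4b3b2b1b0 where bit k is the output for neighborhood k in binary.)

22

position 8: 111 → 0  (bit 7 = 0)
position 10: 110 → 0  (bit 6 = 0)
position 6: 101 → 0  (bit 5 = 0)
position 3: 100 → 1  (bit 4 = 1)
position 7: 011 → 0  (bit 3 = 0)
position 2: 010 → 1  (bit 2 = 1)
position 1: 001 → 1  (bit 1 = 1)
position 0: 000 → 0  (bit 0 = 0)
bits b7..b0 = 00010110 = 22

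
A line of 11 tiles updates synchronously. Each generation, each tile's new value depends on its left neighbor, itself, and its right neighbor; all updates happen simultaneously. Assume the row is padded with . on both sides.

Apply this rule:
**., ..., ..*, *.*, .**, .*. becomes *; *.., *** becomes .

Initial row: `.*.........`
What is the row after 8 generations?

**.********
****......*
*..*.******
*.****....*
***..*.****
*.*.****..*
*****..*.**
*...*.*****

*...*.*****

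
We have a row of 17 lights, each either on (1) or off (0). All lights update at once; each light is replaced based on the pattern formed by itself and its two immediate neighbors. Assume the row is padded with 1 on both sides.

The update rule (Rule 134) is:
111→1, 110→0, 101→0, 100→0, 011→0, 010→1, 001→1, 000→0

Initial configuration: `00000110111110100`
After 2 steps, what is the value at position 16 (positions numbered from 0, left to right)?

step 1: 00001000011100101
step 2: 00011000101001100
position 16 holds 0

0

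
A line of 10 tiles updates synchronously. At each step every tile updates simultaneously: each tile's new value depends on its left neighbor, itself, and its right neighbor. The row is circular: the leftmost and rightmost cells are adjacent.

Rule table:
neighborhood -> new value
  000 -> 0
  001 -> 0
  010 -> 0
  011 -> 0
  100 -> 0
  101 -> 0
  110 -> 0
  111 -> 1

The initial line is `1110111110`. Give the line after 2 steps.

0100011100
0000001000

0000001000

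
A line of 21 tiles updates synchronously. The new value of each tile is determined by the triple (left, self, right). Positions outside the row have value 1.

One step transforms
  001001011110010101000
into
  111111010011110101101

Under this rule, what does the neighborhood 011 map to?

1

At position 7 the neighborhood is 011; the next row has 1 there.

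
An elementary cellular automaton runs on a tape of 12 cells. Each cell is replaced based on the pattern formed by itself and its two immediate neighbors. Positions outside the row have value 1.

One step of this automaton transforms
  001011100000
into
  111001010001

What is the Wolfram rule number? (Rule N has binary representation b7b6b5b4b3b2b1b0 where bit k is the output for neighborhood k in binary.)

150

position 5: 111 → 1  (bit 7 = 1)
position 6: 110 → 0  (bit 6 = 0)
position 3: 101 → 0  (bit 5 = 0)
position 0: 100 → 1  (bit 4 = 1)
position 4: 011 → 0  (bit 3 = 0)
position 2: 010 → 1  (bit 2 = 1)
position 1: 001 → 1  (bit 1 = 1)
position 8: 000 → 0  (bit 0 = 0)
bits b7..b0 = 10010110 = 150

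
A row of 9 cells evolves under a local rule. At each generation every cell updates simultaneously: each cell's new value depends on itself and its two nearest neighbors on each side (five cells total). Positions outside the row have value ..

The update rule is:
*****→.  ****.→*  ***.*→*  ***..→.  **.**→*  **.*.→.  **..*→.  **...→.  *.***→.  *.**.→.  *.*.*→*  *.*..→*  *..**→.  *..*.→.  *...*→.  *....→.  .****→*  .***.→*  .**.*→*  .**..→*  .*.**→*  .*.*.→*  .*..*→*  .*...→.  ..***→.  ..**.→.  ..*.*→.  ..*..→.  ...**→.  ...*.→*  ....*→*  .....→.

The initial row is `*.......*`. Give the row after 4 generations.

*..*.*...

......**.
....*..*.
..**.*...
*..*.*...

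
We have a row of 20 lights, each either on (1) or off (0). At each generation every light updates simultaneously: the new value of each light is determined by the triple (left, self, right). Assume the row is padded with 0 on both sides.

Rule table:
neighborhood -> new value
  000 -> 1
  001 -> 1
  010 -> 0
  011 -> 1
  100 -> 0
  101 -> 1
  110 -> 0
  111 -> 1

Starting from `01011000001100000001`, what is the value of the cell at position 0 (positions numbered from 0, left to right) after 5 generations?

10110011111001111110
01100111110011111100
11001111100111111001
10011111001111110010
00111110011111100100
position 0 holds 0

0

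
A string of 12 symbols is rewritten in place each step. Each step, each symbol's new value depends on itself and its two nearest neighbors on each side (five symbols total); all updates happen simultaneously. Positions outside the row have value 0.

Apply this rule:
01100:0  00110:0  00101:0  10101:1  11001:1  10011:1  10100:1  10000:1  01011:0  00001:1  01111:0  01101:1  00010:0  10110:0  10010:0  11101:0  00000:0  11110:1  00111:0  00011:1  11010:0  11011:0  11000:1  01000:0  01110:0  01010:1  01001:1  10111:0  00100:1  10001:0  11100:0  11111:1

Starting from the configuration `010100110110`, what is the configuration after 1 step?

001111010001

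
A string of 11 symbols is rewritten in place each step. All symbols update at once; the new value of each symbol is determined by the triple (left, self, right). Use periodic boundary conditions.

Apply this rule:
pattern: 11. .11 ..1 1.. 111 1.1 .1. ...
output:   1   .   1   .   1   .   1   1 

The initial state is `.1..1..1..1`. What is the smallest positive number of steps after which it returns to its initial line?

2

step 1: .1.11.11.11
step 2: .1..1..1..1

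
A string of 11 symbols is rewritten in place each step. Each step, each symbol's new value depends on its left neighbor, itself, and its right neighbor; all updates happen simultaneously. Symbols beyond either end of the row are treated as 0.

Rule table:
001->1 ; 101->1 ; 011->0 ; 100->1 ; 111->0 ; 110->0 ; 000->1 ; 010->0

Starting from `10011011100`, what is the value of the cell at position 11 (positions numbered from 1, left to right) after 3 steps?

1

01100100011
10011011100  (repeats step 0; period 2)
step 3: 01100100011
position 11 holds 1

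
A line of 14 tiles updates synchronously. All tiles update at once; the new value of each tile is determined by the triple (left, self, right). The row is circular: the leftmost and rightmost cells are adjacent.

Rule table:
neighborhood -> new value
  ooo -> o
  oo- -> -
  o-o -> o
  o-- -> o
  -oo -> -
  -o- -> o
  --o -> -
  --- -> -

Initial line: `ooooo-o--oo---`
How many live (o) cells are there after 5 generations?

-ooo-ooo---o--
--o-o-o-o--oo-
--oooooooo---o
o--oooooo-o--o
-o--oooo-ooo--
count of o: 8

8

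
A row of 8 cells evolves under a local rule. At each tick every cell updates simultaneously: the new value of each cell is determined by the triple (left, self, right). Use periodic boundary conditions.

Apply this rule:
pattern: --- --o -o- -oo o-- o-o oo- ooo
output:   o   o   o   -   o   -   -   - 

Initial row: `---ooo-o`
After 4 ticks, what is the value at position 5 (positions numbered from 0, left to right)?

o

ooo----o
---oooo-
ooo----o  (repeats tick 1; period 2)
tick 4: ---oooo-
position 5 holds o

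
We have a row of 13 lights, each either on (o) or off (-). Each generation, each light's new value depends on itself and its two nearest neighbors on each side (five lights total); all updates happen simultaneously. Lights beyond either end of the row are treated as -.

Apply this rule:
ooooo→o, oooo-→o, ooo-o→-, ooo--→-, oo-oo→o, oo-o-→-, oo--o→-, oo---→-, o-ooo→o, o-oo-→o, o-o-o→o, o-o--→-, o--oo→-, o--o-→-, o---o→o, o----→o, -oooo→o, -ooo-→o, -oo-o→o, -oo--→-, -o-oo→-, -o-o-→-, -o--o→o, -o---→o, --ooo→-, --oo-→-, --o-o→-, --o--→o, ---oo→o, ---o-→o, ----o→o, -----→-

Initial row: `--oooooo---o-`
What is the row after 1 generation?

oo-oooo--oooo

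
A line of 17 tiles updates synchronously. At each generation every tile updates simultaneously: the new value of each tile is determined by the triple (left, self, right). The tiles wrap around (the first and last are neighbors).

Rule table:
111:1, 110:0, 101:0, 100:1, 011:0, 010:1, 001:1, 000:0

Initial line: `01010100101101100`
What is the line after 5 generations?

11010111100000010
00010011010000110
00111100011001001
11011010100111111
10000010111011111

10000010111011111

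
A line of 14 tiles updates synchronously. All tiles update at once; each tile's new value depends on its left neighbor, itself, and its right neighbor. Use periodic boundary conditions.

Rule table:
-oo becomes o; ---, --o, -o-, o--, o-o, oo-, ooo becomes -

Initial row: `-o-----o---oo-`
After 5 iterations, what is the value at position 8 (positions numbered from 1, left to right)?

-----------o--
--------------
--------------  (fixed point — unchanged through iteration 5)
position 8 holds -

-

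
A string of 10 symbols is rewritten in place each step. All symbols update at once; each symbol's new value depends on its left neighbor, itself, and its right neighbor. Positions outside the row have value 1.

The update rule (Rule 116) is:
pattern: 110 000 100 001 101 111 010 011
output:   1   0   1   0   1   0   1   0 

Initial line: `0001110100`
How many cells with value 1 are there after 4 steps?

3

1000011110
1100000011
0110000000
1011000000
count of 1: 3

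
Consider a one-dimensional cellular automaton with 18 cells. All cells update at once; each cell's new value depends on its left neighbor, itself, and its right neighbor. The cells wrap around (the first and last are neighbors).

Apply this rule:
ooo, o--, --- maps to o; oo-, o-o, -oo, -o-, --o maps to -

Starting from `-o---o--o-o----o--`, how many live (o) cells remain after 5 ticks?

9

--oo--o----ooo--oo
o---o--ooo--o-o---
-oo--o--o-o----oo-
---o--o----ooo---o
oo--o--ooo--o-oo--
count of o: 9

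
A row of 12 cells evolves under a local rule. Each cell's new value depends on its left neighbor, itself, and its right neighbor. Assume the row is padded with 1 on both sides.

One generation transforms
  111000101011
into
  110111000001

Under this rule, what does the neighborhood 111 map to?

1

At position 0 the neighborhood is 111; the next row has 1 there.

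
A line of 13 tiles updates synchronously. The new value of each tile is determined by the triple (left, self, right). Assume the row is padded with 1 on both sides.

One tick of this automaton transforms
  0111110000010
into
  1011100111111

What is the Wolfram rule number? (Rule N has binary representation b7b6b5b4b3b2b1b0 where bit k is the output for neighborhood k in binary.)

position 2: 111 → 1  (bit 7 = 1)
position 5: 110 → 0  (bit 6 = 0)
position 0: 101 → 1  (bit 5 = 1)
position 6: 100 → 0  (bit 4 = 0)
position 1: 011 → 0  (bit 3 = 0)
position 11: 010 → 1  (bit 2 = 1)
position 10: 001 → 1  (bit 1 = 1)
position 7: 000 → 1  (bit 0 = 1)
bits b7..b0 = 10100111 = 167

167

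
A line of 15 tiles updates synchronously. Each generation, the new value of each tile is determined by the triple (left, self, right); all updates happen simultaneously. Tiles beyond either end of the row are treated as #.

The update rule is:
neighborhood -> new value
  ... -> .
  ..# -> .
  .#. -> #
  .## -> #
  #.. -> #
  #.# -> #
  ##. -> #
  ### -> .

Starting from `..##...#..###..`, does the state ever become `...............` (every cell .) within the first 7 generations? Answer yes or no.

#.###..##.#.##.
###.##.########
..######.......
#.#....##......
####...###.....
...##..#.##....
#..###.#####...
generation 7 is #..###.#####..., still not uniform .

no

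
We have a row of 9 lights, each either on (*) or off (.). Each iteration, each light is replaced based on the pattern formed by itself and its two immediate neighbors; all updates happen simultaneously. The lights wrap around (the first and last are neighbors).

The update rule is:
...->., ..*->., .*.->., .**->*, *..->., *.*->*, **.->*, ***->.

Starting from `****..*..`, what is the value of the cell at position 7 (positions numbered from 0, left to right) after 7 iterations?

.

*..*.....
.........
.........  (fixed point — unchanged through iteration 7)
position 7 holds .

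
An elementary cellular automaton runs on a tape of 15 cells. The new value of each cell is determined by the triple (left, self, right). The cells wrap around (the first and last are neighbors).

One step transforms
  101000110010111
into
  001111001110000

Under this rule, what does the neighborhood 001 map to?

1

At position 5 the neighborhood is 001; the next row has 1 there.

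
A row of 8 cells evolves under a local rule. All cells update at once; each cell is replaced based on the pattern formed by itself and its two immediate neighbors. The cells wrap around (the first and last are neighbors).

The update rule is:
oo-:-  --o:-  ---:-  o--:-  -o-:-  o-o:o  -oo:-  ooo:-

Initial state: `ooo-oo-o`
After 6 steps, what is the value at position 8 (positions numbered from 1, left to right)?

---o--o-
--------
--------  (fixed point — unchanged through step 6)
position 8 holds -

-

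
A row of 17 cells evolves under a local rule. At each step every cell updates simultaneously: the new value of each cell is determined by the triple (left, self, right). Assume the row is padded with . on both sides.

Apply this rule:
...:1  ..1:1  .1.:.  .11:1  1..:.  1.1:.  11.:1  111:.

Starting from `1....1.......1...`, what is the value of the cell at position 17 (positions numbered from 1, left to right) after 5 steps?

1

..111..111111..11
111.1.11....1.111
1.1...11.111..1.1
....1111.1.1.1...
11111..1.......11
position 17 holds 1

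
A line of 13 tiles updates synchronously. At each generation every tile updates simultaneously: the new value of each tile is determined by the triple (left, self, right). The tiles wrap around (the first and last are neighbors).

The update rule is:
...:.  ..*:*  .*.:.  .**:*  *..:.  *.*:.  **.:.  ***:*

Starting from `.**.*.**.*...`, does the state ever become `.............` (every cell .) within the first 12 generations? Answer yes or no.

no

**....*......
*....*......*
....*......**
...*......**.
..*......**..
.*......**...
*......**....
......**....*
.....**....*.
....**....*..
...**....*...
..**....*....
generation 12 is ..**....*...., still not uniform .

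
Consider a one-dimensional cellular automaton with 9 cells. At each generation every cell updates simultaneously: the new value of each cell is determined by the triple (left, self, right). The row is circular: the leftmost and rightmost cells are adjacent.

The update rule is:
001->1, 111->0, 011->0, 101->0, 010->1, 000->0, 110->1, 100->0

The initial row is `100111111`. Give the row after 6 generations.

101011010

101000000
101000001
101000010
101000110
101001010
101011010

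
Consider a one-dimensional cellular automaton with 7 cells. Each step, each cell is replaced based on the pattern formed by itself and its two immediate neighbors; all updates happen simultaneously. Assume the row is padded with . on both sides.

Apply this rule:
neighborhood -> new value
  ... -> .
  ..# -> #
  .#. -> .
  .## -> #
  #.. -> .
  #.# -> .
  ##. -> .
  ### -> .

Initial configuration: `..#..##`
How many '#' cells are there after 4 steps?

2

step 1: .#..##.
step 2: #..##..
step 3: ..##...
step 4: .##....
count of #: 2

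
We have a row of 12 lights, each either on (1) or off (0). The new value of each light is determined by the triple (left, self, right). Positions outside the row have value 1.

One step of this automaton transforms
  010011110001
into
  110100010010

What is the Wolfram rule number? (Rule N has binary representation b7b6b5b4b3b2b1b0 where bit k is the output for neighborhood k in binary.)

102

position 5: 111 → 0  (bit 7 = 0)
position 7: 110 → 1  (bit 6 = 1)
position 0: 101 → 1  (bit 5 = 1)
position 2: 100 → 0  (bit 4 = 0)
position 4: 011 → 0  (bit 3 = 0)
position 1: 010 → 1  (bit 2 = 1)
position 3: 001 → 1  (bit 1 = 1)
position 9: 000 → 0  (bit 0 = 0)
bits b7..b0 = 01100110 = 102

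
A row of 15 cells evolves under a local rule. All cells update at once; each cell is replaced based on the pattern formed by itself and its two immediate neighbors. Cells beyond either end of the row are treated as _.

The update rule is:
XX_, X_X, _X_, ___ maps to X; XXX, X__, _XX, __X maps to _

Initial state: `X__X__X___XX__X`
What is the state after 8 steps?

XXX__X__X__X__X

step 1: X__X__X_X__X__X
step 2: X__X__XXX__X__X
step 3: X__X____X__X__X
step 4: X__X_XX_X__X__X
step 5: X__XX_XXX__X__X
step 6: X___XX__X__X__X
step 7: X_X__X__X__X__X
step 8: XXX__X__X__X__X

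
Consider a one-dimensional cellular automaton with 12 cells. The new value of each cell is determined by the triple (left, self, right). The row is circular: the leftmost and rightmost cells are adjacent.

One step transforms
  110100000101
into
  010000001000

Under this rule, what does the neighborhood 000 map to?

0

At position 5 the neighborhood is 000; the next row has 0 there.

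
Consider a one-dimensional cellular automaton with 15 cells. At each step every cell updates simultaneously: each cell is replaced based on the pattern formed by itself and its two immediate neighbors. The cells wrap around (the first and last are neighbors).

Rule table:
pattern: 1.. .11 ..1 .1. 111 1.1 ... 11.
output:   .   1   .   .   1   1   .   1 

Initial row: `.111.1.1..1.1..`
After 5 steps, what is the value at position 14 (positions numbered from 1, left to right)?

step 1: .1111.1....1...
step 2: .11111.........
step 3: .11111.........  (fixed point — unchanged through step 5)
position 14 holds .

.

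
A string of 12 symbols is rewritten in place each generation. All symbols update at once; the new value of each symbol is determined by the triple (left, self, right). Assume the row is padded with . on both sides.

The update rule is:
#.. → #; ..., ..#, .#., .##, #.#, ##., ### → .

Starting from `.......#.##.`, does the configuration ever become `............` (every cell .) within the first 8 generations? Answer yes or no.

...........#
............
all cells are . at generation 2

yes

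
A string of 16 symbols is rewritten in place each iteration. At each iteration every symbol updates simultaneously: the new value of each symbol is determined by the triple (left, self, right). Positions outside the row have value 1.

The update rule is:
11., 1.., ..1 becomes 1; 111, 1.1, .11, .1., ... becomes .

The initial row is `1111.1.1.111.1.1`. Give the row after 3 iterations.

...1.......1....
1.1.1.....1.1..1
1....1...1...11.

1....1...1...11.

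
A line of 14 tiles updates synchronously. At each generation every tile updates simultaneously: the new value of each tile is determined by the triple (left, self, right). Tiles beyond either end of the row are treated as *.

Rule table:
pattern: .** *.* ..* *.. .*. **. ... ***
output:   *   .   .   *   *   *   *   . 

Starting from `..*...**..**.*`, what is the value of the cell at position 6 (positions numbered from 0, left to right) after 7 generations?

*.***.***.**.*
*.*.*.*.*.**.*
*.*.*.*.*.**.*  (fixed point — unchanged through generation 7)
position 6 holds *

*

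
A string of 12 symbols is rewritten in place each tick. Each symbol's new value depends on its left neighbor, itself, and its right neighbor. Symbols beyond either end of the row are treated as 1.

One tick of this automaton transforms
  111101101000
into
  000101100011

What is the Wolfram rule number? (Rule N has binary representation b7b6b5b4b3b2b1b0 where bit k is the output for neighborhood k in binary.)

position 0: 111 → 0  (bit 7 = 0)
position 3: 110 → 1  (bit 6 = 1)
position 4: 101 → 0  (bit 5 = 0)
position 9: 100 → 0  (bit 4 = 0)
position 5: 011 → 1  (bit 3 = 1)
position 8: 010 → 0  (bit 2 = 0)
position 11: 001 → 1  (bit 1 = 1)
position 10: 000 → 1  (bit 0 = 1)
bits b7..b0 = 01001011 = 75

75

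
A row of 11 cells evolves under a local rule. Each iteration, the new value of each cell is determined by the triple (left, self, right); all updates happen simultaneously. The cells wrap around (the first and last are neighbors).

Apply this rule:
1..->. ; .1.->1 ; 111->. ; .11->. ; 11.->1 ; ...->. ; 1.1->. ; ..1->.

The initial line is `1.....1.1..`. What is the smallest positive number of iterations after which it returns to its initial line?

1

1.....1.1..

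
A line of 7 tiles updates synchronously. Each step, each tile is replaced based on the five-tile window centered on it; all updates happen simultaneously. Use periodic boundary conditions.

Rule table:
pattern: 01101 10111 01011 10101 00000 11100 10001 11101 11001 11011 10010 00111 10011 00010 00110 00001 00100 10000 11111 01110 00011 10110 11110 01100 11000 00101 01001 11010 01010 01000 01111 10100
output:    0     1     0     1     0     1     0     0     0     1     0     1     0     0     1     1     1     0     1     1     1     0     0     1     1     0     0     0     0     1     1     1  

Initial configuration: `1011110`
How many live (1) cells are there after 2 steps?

step 1: 1011000
step 2: 0001100
count of 1: 2

2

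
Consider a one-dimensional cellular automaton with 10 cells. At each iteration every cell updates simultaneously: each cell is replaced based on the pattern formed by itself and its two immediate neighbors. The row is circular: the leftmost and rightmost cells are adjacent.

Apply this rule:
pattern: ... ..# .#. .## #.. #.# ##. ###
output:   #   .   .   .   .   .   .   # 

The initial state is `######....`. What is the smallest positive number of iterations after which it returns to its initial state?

6

iteration 1: .####..##.
iteration 2: ..##......
iteration 3: #....#####
iteration 4: ..##..####
iteration 5: .......##.
iteration 6: ######....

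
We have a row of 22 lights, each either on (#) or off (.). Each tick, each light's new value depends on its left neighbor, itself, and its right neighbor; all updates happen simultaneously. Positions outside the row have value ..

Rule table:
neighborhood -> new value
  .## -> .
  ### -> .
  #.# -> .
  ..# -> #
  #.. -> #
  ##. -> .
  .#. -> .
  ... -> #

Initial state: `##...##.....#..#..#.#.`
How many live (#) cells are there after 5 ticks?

..###..#####.##.##...#
##...##...........###.
..###..###########...#
##...##...........###.  (repeats tick 2; period 2)
tick 5: ..###..###########...#
count of #: 15

15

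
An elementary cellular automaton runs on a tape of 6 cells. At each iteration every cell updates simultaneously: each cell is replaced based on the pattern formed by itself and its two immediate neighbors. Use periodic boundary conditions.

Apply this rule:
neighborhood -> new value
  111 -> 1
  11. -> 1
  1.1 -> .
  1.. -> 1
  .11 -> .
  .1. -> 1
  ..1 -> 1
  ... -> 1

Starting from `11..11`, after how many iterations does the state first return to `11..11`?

6

1111.1
1111..
.11111
..1111
11.111
11..11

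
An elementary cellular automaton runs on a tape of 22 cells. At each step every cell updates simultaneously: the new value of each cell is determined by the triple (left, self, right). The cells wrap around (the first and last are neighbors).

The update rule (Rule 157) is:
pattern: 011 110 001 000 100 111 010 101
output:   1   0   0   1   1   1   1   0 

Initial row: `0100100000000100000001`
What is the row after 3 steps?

0110111111110111111101
0100111111100111111001
0110111111010111110101

0110111111010111110101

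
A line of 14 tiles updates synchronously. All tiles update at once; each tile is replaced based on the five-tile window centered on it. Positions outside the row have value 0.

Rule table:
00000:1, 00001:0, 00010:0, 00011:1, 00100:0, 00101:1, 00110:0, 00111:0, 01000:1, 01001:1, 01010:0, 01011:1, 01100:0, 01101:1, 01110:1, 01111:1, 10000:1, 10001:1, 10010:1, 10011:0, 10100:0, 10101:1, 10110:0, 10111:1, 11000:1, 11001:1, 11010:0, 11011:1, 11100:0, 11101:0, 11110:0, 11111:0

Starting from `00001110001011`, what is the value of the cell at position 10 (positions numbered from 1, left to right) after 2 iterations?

1

11010101101100
01010110110011
position 10 holds 1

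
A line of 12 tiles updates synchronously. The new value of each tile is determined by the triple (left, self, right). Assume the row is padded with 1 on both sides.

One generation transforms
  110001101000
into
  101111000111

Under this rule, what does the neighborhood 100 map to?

1

At position 2 the neighborhood is 100; the next row has 1 there.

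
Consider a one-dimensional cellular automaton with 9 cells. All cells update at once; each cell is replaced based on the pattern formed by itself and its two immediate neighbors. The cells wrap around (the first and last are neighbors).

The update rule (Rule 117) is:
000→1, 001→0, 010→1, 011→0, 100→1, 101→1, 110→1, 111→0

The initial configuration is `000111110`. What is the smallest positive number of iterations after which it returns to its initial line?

110000011
011111000
000001111
111100001
000111100
110000111
011110000
000011111
111000001
001111100
100000111
111110000
000011110
111000011
001111000
100001111
111100000
000111110

18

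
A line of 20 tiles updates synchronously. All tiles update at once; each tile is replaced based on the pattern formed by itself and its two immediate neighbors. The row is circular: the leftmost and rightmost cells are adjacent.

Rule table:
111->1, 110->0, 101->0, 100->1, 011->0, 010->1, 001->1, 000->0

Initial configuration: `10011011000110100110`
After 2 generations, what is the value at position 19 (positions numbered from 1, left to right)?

11100000101000111000
01010001101101010101
position 19 holds 0

0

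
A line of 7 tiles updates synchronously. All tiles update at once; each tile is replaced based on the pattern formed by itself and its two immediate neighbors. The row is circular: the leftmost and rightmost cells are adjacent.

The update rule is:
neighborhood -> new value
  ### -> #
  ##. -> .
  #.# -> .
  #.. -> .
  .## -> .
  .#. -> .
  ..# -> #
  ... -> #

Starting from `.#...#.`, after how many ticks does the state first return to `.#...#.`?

#..##..
..#...#
.#..##.
#..#...
..#..##
.#..#..
#..#..#
..#..#.
##..#..
...#..#
.##..#.
#...#..
..##..#
.#...#.

14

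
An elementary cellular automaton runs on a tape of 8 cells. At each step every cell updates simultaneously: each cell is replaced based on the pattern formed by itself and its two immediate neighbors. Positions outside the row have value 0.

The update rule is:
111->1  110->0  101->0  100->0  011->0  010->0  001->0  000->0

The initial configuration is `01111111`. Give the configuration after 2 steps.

00111110
00011100

00011100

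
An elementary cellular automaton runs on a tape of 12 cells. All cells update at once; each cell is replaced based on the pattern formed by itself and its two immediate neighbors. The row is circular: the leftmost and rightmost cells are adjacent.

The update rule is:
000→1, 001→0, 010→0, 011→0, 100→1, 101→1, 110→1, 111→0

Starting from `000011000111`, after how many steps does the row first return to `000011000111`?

111001110001
001100011100
100111000111
110001110000
011100011110
000111000011
110001111001
011100001100
000111100111
110000110001
011110011100
000011000111

12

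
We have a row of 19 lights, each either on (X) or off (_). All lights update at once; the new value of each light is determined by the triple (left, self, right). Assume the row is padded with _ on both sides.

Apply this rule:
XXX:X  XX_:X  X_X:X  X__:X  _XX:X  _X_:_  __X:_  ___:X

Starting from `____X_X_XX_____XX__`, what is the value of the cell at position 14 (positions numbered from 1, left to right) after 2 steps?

X

step 1: XXX__X_XXXXXXX_XXXX
step 2: XXXX__XXXXXXXXXXXXX
position 14 holds X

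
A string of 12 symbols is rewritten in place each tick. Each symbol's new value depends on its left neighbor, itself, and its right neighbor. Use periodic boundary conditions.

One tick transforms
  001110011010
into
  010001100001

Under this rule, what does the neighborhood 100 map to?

1

At position 5 the neighborhood is 100; the next row has 1 there.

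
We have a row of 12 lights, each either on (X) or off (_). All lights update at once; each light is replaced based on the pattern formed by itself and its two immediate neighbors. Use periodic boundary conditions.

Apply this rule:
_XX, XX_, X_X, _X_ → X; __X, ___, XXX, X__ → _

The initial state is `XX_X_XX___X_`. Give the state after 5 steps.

XXXXXXX___XX
______X___X_
______X___X_  (fixed point — unchanged through step 5)

______X___X_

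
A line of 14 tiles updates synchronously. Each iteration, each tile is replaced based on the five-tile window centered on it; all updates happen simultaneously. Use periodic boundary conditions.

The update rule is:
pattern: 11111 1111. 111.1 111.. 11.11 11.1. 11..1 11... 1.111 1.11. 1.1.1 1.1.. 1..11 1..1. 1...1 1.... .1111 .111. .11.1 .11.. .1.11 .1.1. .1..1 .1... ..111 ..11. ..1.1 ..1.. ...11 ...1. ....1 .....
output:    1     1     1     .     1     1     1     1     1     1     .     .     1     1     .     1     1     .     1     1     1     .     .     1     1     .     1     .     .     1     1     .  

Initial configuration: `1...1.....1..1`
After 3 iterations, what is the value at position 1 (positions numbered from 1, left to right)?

1

11.1.11.11..1.
111.1111111111
11111111111111
position 1 holds 1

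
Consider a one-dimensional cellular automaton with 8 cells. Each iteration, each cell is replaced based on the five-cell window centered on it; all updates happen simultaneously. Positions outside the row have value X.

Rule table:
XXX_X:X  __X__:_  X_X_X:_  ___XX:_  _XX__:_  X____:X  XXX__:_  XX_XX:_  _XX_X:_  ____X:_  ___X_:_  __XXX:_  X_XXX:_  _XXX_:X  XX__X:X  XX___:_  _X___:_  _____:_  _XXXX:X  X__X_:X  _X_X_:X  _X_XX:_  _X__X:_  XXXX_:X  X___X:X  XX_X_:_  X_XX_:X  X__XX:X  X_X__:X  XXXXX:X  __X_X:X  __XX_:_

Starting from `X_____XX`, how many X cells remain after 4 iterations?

__X____X
XX__X___
X_XX__X_
X_X_XXX_
count of X: 5

5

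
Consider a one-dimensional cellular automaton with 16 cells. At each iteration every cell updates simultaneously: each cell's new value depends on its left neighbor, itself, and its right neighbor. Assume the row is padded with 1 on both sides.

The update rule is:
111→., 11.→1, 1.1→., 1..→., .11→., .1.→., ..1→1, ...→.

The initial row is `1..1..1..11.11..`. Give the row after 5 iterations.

1...1....1...1..

iteration 1: 1.1..1..1.1..1.1
iteration 2: 1...1..1....1...
iteration 3: 1..1..1....1...1
iteration 4: 1.1..1....1...1.
iteration 5: 1...1....1...1..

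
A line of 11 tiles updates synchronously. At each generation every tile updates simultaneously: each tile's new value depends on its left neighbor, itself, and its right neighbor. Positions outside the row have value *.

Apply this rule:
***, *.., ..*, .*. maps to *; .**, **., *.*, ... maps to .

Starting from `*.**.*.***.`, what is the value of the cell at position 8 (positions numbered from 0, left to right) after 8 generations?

.

.....*..*..
*...*******
.*.*.******
.*.*..*****
.*.***.****
.*..*...***
.*****.*.**
..***..*..*
position 8 holds .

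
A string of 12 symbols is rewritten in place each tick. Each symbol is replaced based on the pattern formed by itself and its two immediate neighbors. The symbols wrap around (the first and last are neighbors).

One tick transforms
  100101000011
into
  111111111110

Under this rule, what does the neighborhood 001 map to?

At position 2 the neighborhood is 001; the next row has 1 there.

1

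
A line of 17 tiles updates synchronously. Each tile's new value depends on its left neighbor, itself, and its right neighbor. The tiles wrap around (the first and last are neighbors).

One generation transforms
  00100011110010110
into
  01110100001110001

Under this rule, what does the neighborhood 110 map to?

0

At position 9 the neighborhood is 110; the next row has 0 there.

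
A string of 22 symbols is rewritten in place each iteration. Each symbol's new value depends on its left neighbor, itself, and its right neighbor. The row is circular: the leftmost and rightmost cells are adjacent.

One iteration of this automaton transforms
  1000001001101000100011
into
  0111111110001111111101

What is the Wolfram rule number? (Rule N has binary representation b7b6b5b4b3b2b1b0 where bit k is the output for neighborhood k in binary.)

151

position 21: 111 → 1  (bit 7 = 1)
position 0: 110 → 0  (bit 6 = 0)
position 11: 101 → 0  (bit 5 = 0)
position 1: 100 → 1  (bit 4 = 1)
position 9: 011 → 0  (bit 3 = 0)
position 6: 010 → 1  (bit 2 = 1)
position 5: 001 → 1  (bit 1 = 1)
position 2: 000 → 1  (bit 0 = 1)
bits b7..b0 = 10010111 = 151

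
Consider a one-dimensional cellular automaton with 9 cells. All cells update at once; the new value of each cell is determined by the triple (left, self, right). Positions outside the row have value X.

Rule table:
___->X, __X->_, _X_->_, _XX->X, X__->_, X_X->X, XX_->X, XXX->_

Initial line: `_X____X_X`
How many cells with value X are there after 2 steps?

4

step 1: X__XX__XX
step 2: X__XX__X_
count of X: 4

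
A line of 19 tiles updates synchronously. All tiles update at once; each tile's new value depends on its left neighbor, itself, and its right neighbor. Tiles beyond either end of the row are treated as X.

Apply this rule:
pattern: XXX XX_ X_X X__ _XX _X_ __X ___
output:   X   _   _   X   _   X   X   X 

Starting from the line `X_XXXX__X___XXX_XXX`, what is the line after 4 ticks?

X___XX__________XXX

___XX_XXXXXX_X___XX
XXX____XXXX__XXXX_X
XX_XXXX_XX_XX_XX___
X___XX__________XXX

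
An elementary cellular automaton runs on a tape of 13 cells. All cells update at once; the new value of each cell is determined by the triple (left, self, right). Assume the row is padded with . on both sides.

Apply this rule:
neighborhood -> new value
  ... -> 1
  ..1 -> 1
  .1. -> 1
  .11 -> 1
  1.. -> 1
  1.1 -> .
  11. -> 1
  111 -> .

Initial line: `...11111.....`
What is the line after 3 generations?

1111...111111

1111...111111
1..11111....1
1111...111111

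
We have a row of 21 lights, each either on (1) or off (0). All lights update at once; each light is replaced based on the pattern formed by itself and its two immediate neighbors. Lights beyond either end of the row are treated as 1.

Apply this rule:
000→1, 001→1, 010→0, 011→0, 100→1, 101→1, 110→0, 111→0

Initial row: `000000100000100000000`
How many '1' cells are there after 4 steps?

111111011111011111111
000000100000100000000  (repeats step 0; period 2)
step 4: 000000100000100000000
count of 1: 2

2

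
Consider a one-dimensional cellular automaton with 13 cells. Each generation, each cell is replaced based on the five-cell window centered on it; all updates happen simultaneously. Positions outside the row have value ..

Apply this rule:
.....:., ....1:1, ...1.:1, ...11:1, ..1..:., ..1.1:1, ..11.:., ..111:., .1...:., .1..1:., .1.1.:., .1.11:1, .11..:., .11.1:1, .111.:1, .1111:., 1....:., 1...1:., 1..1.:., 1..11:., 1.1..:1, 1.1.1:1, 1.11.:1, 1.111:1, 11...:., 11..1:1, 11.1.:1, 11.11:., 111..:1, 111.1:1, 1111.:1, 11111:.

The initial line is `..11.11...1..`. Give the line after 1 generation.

11.1.1...1...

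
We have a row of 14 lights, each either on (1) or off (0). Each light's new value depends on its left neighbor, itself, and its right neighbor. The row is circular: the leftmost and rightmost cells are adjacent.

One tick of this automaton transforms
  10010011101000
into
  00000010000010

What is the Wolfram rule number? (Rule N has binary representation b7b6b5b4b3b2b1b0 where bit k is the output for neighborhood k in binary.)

9

position 7: 111 → 0  (bit 7 = 0)
position 8: 110 → 0  (bit 6 = 0)
position 9: 101 → 0  (bit 5 = 0)
position 1: 100 → 0  (bit 4 = 0)
position 6: 011 → 1  (bit 3 = 1)
position 0: 010 → 0  (bit 2 = 0)
position 2: 001 → 0  (bit 1 = 0)
position 12: 000 → 1  (bit 0 = 1)
bits b7..b0 = 00001001 = 9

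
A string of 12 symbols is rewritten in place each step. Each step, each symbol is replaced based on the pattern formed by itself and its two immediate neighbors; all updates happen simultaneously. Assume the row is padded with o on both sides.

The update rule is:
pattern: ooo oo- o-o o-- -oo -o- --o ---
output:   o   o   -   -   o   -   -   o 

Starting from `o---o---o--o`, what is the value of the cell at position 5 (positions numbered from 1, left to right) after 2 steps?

o

step 1: o-o---o----o
step 2: o---o---oo-o
position 5 holds o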